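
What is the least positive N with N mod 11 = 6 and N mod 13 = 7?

Since 13·6 ≡ 1 (mod 11), take x = 7 + 13·((6−7)·6 mod 11) = 7 + 13·5 = 72.
Check: 72 mod 11 = 6, 72 mod 13 = 7.

72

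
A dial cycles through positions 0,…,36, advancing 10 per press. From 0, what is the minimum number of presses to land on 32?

10⁻¹ ≡ 26 (mod 37) because 10·26 = 260 = 7·37 + 1.
Multiplying both sides by 26: x ≡ 26·32 = 832 ≡ 18 (mod 37).

18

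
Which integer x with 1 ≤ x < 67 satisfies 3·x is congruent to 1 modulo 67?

3·45 = 135 = 2·67 + 1, so 3⁻¹ ≡ 45 (mod 67).

45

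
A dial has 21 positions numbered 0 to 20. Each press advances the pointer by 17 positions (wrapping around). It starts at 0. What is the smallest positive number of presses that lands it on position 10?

8

The inverse of 17 mod 21 is 5 (since 17·5 = 85 ≡ 1).
Multiplying both sides by 5: x ≡ 5·10 = 50 ≡ 8 (mod 21).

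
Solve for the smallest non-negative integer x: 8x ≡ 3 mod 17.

11

The inverse of 8 mod 17 is 15 (since 8·15 = 120 ≡ 1).
Multiplying both sides by 15: x ≡ 15·3 = 45 ≡ 11 (mod 17).
Check: 8·11 = 88 = 5·17 + 3.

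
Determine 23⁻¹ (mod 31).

31 = 1·23 + 8
23 = 2·8 + 7
8 = 1·7 + 1
7 = 7·1 + 0
Back-substituting gives 23·27 ≡ 1 (mod 31).

27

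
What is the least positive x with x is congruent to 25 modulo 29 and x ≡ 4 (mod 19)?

460

x ≡ 4 (mod 19) gives x ∈ {4, 23, 42, 61, 80, 99, 118, 137, …}.
The first of these with x mod 29 = 25 is 460.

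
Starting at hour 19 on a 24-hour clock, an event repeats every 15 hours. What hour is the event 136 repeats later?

136·15 = 2040.
2040 − 85·24 = 0, so 2040 ≡ 0 (mod 24).
(19 + 0) mod 24 = 19.

19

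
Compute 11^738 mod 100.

Square-and-reduce mod 100: 11^1≡11, 11^2≡21, 11^4≡41, 11^8≡81, 11^16≡61, 11^32≡21, 11^64≡41, 11^128≡81, 11^256≡61, 11^512≡21.
Since 738 = 2 + 32 + 64 + 128 + 512 in binary, 11^738 ≡ 21·21·41·81·21 ≡ 81 (mod 100).

81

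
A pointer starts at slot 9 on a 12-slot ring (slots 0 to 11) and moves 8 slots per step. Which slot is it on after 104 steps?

1

104·8 = 832.
Dividing 832 by 12 gives quotient 69 and remainder 4.
(9 + 4) mod 12 = 1.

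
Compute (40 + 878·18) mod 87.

10

878·18 = 15804.
15804 − 181·87 = 57, so 15804 ≡ 57 (mod 87).
(40 + 57) mod 87 = 10.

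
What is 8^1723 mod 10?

2

Last digits of 8^n: 8, 4, 2, 6 (period 4).
1723 mod 4 = 3, so the last digit matches 8^3 = 2.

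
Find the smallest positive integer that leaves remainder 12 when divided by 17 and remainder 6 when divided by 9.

114

x ≡ 6 (mod 9) gives x ∈ {6, 15, 24, 33, 42, 51, 60, 69, …}.
The first of these with x mod 17 = 12 is 114.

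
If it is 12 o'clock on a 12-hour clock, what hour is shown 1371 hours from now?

1371 = 114·12 + 3, so 1371 mod 12 = 3.
12 + 3 → 3 on a 12-hour dial.

3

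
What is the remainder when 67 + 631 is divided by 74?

631 − 8·74 = 39, so 631 ≡ 39 (mod 74).
(67 + 39) mod 74 = 32.

32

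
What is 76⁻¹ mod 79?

76·26 = 1976 = 25·79 + 1, so 76⁻¹ ≡ 26 (mod 79).

26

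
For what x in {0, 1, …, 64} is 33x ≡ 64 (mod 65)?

63

The inverse of 33 mod 65 is 2 (since 33·2 = 66 ≡ 1).
So x ≡ 2·64 = 128 ≡ 63 (mod 65).
Check: 33·63 = 2079 = 31·65 + 64.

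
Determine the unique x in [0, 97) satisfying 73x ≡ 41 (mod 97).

73⁻¹ ≡ 4 (mod 97) because 73·4 = 292 = 3·97 + 1.
Multiplying both sides by 4: x ≡ 4·41 = 164 ≡ 67 (mod 97).
Check: 73·67 = 4891 = 50·97 + 41.

67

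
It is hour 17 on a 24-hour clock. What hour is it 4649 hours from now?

10

4649 = 193·24 + 17, so 4649 mod 24 = 17.
(17 + 17) mod 24 = 10.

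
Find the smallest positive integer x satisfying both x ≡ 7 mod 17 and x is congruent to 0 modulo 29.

Since 29·10 ≡ 1 (mod 17), take x = 0 + 29·((7−0)·10 mod 17) = 0 + 29·2 = 58.
Check: 58 mod 17 = 7, 58 mod 29 = 0.

58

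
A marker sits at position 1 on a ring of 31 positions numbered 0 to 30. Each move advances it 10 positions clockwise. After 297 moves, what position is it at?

26

297·10 = 2970.
2970 − 95·31 = 25, so 2970 ≡ 25 (mod 31).
(1 + 25) mod 31 = 26.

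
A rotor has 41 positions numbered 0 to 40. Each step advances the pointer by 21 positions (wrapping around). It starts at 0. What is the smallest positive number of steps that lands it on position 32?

21⁻¹ ≡ 2 (mod 41) because 21·2 = 42 = 1·41 + 1.
Multiplying both sides by 2: x ≡ 2·32 = 64 ≡ 23 (mod 41).

23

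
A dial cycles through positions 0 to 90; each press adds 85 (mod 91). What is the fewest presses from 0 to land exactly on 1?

85·15 = 1275 = 14·91 + 1, so 85⁻¹ ≡ 15 (mod 91).

15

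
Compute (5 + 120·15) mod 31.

120·15 = 1800.
1800 − 58·31 = 2, so 1800 ≡ 2 (mod 31).
(5 + 2) mod 31 = 7.

7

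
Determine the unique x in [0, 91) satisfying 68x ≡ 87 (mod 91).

16

68⁻¹ ≡ 87 (mod 91) because 68·87 = 5916 = 65·91 + 1.
Multiplying both sides by 87: x ≡ 87·87 = 7569 ≡ 16 (mod 91).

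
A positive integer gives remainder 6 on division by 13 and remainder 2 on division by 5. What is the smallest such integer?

32

x ≡ 2 (mod 5) gives x ∈ {2, 7, 12, 17, 22, 27, 32}.
The first of these with x mod 13 = 6 is 32.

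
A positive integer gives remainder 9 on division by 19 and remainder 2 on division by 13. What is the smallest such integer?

28

x ≡ 2 (mod 13) gives x ∈ {2, 15, 28}.
The first of these with x mod 19 = 9 is 28.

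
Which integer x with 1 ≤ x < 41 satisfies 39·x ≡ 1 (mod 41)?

20

39·20 = 780 = 19·41 + 1, so 39⁻¹ ≡ 20 (mod 41).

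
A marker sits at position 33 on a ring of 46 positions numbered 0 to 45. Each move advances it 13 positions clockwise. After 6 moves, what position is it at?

6·13 = 78.
Dividing 78 by 46 gives quotient 1 and remainder 32.
(33 + 32) mod 46 = 19.

19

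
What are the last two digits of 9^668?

21

By repeated squaring mod 100: 9^1≡9, 9^2≡81, 9^4≡61, 9^8≡21, 9^16≡41, 9^32≡81, 9^64≡61, 9^128≡21, 9^256≡41, 9^512≡81.
Since 668 = 4 + 8 + 16 + 128 + 512 in binary, 9^668 ≡ 61·21·41·21·81 ≡ 21 (mod 100).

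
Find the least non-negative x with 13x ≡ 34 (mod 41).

31

The inverse of 13 mod 41 is 19 (since 13·19 = 247 ≡ 1).
Multiplying both sides by 19: x ≡ 19·34 = 646 ≡ 31 (mod 41).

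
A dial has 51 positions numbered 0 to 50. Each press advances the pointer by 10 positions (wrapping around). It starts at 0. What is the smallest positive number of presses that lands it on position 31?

49

The inverse of 10 mod 51 is 46 (since 10·46 = 460 ≡ 1).
Multiplying both sides by 46: x ≡ 46·31 = 1426 ≡ 49 (mod 51).
Check: 10·49 = 490 = 9·51 + 31.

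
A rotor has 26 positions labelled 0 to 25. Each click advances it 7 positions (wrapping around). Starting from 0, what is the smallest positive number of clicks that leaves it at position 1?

7·15 = 105 = 4·26 + 1, so 7⁻¹ ≡ 15 (mod 26).

15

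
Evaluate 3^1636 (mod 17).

Square-and-reduce mod 17: 3^1≡3, 3^2≡9, 3^4≡13, 3^8≡16, 3^16≡1, 3^32≡1, 3^64≡1, 3^128≡1, 3^256≡1, 3^512≡1, 3^1024≡1.
1636 = 4 + 32 + 64 + 512 + 1024, so 3^1636 ≡ 13·1·1·1·1 ≡ 13 (mod 17).

13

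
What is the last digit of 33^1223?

Powers of 3 mod 10 repeat with period 4: 3, 9, 7, 1.
1223 leaves remainder 3 on division by 4, so 33^1223 ends in 7.

7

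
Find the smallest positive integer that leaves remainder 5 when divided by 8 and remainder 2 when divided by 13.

x ≡ 5 (mod 8) gives x ∈ {5, 13, 21, 29, 37, 45, 53, 61, …}.
The first of these with x mod 13 = 2 is 93.

93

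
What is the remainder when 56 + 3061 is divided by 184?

3061 − 16·184 = 117, so 3061 ≡ 117 (mod 184).
(56 + 117) mod 184 = 173.

173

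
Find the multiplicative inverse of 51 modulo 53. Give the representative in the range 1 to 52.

53 = 1·51 + 2
51 = 25·2 + 1
2 = 2·1 + 0
Back-substituting gives 51·26 ≡ 1 (mod 53).

26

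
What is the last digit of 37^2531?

3

Last digits of 7^n: 7, 9, 3, 1 (period 4).
2531 leaves remainder 3 on division by 4, so 37^2531 ends in 3.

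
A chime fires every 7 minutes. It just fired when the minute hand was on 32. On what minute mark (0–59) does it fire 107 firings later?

1

107·7 = 749.
749 − 12·60 = 29, so 749 ≡ 29 (mod 60).
(32 + 29) mod 60 = 1.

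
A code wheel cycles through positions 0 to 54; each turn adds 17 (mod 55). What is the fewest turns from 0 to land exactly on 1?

13

55 = 3·17 + 4
17 = 4·4 + 1
4 = 4·1 + 0
Back-substituting gives 17·13 ≡ 1 (mod 55).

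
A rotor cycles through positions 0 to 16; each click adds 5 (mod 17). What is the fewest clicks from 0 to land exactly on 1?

17 = 3·5 + 2
5 = 2·2 + 1
2 = 2·1 + 0
Back-substituting gives 5·7 ≡ 1 (mod 17).

7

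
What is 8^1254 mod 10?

4

Last digits of 8^n: 8, 4, 2, 6 (period 4).
1254 mod 4 = 2, so the last digit matches 8^2 = 4.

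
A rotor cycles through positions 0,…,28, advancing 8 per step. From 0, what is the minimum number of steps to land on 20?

17

The inverse of 8 mod 29 is 11 (since 8·11 = 88 ≡ 1).
Multiplying both sides by 11: x ≡ 11·20 = 220 ≡ 17 (mod 29).
Check: 8·17 = 136 = 4·29 + 20.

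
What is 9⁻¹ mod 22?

5

22 = 2·9 + 4
9 = 2·4 + 1
4 = 4·1 + 0
Back-substituting gives 9·5 ≡ 1 (mod 22).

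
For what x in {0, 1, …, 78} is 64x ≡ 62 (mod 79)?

38

The inverse of 64 mod 79 is 21 (since 64·21 = 1344 ≡ 1).
Multiplying both sides by 21: x ≡ 21·62 = 1302 ≡ 38 (mod 79).
Check: 64·38 = 2432 = 30·79 + 62.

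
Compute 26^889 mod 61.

30

Successive squares of 26 mod 61: 26^1≡26, 26^2≡5, 26^4≡25, 26^8≡15, 26^16≡42, 26^32≡56, 26^64≡25, 26^128≡15, 26^256≡42, 26^512≡56.
Since 889 = 1 + 8 + 16 + 32 + 64 + 256 + 512 in binary, 26^889 ≡ 26·15·42·56·25·42·56 ≡ 30 (mod 61).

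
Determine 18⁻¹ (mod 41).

18·16 = 288 = 7·41 + 1, so 18⁻¹ ≡ 16 (mod 41).

16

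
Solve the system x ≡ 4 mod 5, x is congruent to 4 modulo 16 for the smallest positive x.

x ≡ 4 (mod 5) gives x ∈ {4}.
The first of these with x mod 16 = 4 is 4.

4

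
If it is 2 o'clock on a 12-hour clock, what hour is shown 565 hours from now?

3

Dividing 565 by 12 gives quotient 47 and remainder 1.
2 + 1 → 3 on a 12-hour dial.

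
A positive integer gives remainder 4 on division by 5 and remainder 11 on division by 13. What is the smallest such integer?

x ≡ 4 (mod 5) gives x ∈ {4, 9, 14, 19, 24}.
The first of these with x mod 13 = 11 is 24.

24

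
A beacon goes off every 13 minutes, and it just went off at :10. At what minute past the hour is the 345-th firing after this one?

345·13 = 4485.
4485 − 74·60 = 45, so 4485 ≡ 45 (mod 60).
(10 + 45) mod 60 = 55.

55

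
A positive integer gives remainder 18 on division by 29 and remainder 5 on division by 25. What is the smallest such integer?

Since 25·7 ≡ 1 (mod 29), take x = 5 + 25·((18−5)·7 mod 29) = 5 + 25·4 = 105.
Check: 105 mod 29 = 18, 105 mod 25 = 5.

105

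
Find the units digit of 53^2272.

1

Powers of 3 mod 10 repeat with period 4: 3, 9, 7, 1.
2272 mod 4 = 0, so the last digit matches 3^4 = 1.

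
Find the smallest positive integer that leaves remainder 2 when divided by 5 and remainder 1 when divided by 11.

12

x ≡ 2 (mod 5) gives x ∈ {2, 7, 12}.
The first of these with x mod 11 = 1 is 12.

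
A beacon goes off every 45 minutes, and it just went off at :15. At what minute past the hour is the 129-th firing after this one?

129·45 = 5805.
Dividing 5805 by 60 gives quotient 96 and remainder 45.
(15 + 45) mod 60 = 0.

0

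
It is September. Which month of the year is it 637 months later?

Dividing 637 by 12 gives quotient 53 and remainder 1.
September + 1 month → October.

October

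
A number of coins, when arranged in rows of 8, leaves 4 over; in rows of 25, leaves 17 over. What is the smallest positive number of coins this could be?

Since 25·1 ≡ 1 (mod 8), take x = 17 + 25·((4−17)·1 mod 8) = 17 + 25·3 = 92.
Check: 92 mod 8 = 4, 92 mod 25 = 17.

92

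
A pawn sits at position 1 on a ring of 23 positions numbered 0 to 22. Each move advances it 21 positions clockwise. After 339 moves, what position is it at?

13

339·21 = 7119.
7119 − 309·23 = 12, so 7119 ≡ 12 (mod 23).
(1 + 12) mod 23 = 13.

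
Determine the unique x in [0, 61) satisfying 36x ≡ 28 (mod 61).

36⁻¹ ≡ 39 (mod 61) because 36·39 = 1404 = 23·61 + 1.
So x ≡ 39·28 = 1092 ≡ 55 (mod 61).

55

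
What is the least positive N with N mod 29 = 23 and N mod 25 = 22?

197

x ≡ 22 (mod 25) gives x ∈ {22, 47, 72, 97, 122, 147, 172, 197}.
The first of these with x mod 29 = 23 is 197.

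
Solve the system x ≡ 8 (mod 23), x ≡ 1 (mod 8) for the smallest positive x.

x ≡ 1 (mod 8) gives x ∈ {1, 9, 17, 25, 33, 41, 49, 57, …}.
The first of these with x mod 23 = 8 is 169.

169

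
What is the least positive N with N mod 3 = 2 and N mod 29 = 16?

74

Since 29·2 ≡ 1 (mod 3), take x = 16 + 29·((2−16)·2 mod 3) = 16 + 29·2 = 74.
Check: 74 mod 3 = 2, 74 mod 29 = 16.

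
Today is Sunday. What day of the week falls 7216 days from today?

Dividing 7216 by 7 gives quotient 1030 and remainder 6.
Sunday + 6 days → Saturday.

Saturday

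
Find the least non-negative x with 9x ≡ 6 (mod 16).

9⁻¹ ≡ 9 (mod 16) because 9·9 = 81 = 5·16 + 1.
Multiplying both sides by 9: x ≡ 9·6 = 54 ≡ 6 (mod 16).

6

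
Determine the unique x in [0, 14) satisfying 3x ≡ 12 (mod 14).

4

The inverse of 3 mod 14 is 5 (since 3·5 = 15 ≡ 1).
So x ≡ 5·12 = 60 ≡ 4 (mod 14).
Check: 3·4 = 12 = 0·14 + 12.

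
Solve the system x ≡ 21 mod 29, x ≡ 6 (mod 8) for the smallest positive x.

166

x ≡ 6 (mod 8) gives x ∈ {6, 14, 22, 30, 38, 46, 54, 62, …}.
The first of these with x mod 29 = 21 is 166.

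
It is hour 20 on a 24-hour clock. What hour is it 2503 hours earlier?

2503 = 104·24 + 7, so 2503 mod 24 = 7.
(20 − 7) mod 24 = 13.

13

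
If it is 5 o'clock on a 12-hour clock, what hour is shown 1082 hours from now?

7

1082 mod 12 = 2 (since 90·12 = 1080).
5 + 2 → 7 on a 12-hour dial.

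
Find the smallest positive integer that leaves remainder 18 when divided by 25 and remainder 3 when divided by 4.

43

x ≡ 3 (mod 4) gives x ∈ {3, 7, 11, 15, 19, 23, 27, 31, …}.
The first of these with x mod 25 = 18 is 43.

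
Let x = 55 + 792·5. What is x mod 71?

39

792·5 = 3960.
3960 = 55·71 + 55, so 3960 mod 71 = 55.
(55 + 55) mod 71 = 39.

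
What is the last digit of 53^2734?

The units digit of 53^n cycles with period 4: 3, 9, 7, 1, …
2734 mod 4 = 2, so the last digit matches 3^2 = 9.

9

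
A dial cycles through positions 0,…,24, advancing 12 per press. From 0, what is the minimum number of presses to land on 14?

12⁻¹ ≡ 23 (mod 25) because 12·23 = 276 = 11·25 + 1.
Multiplying both sides by 23: x ≡ 23·14 = 322 ≡ 22 (mod 25).

22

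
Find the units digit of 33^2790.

The units digit of 33^n cycles with period 4: 3, 9, 7, 1, …
2790 leaves remainder 2 on division by 4, so 33^2790 ends in 9.

9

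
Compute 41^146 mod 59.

Successive squares of 41 mod 59: 41^1≡41, 41^2≡29, 41^4≡15, 41^8≡48, 41^16≡3, 41^32≡9, 41^64≡22, 41^128≡12.
146 = 2 + 16 + 128, so 41^146 ≡ 29·3·12 ≡ 41 (mod 59).

41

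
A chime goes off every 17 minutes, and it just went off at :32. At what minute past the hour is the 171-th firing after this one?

59

171·17 = 2907.
2907 = 48·60 + 27, so 2907 mod 60 = 27.
(32 + 27) mod 60 = 59.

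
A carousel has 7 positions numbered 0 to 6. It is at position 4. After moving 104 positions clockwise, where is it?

3

104 = 14·7 + 6, so 104 mod 7 = 6.
(4 + 6) mod 7 = 3.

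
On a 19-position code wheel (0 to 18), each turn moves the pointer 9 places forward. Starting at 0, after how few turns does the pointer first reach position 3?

13

The inverse of 9 mod 19 is 17 (since 9·17 = 153 ≡ 1).
So x ≡ 17·3 = 51 ≡ 13 (mod 19).
Check: 9·13 = 117 = 6·19 + 3.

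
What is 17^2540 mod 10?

1

Powers of 7 mod 10 repeat with period 4: 7, 9, 3, 1.
2540 mod 4 = 0, so the last digit matches 7^4 = 1.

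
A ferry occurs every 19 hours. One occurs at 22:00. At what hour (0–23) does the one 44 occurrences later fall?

44·19 = 836.
836 − 34·24 = 20, so 836 ≡ 20 (mod 24).
(22 + 20) mod 24 = 18.

18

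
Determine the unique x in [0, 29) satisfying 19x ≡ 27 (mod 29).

The inverse of 19 mod 29 is 26 (since 19·26 = 494 ≡ 1).
So x ≡ 26·27 = 702 ≡ 6 (mod 29).

6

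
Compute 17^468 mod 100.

41

Square-and-reduce mod 100: 17^1≡17, 17^2≡89, 17^4≡21, 17^8≡41, 17^16≡81, 17^32≡61, 17^64≡21, 17^128≡41, 17^256≡81.
Since 468 = 4 + 16 + 64 + 128 + 256 in binary, 17^468 ≡ 21·81·21·41·81 ≡ 41 (mod 100).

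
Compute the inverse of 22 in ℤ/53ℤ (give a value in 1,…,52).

41

22·41 = 902 = 17·53 + 1, so 22⁻¹ ≡ 41 (mod 53).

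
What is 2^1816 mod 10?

Powers of 2 mod 10 repeat with period 4: 2, 4, 8, 6.
1816 leaves remainder 0 on division by 4, so 2^1816 ends in 6.

6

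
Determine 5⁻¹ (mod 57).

57 = 11·5 + 2
5 = 2·2 + 1
2 = 2·1 + 0
Back-substituting gives 5·23 ≡ 1 (mod 57).

23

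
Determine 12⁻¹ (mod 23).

2

23 = 1·12 + 11
12 = 1·11 + 1
11 = 11·1 + 0
Back-substituting gives 12·2 ≡ 1 (mod 23).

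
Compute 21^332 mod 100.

41

By repeated squaring mod 100: 21^1≡21, 21^2≡41, 21^4≡81, 21^8≡61, 21^16≡21, 21^32≡41, 21^64≡81, 21^128≡61, 21^256≡21.
Since 332 = 4 + 8 + 64 + 256 in binary, 21^332 ≡ 81·61·81·21 ≡ 41 (mod 100).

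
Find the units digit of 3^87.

7

Last digits of 3^n: 3, 9, 7, 1 (period 4).
87 leaves remainder 3 on division by 4, so 3^87 ends in 7.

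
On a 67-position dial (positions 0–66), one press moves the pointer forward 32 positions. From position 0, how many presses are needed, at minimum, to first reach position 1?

44

32·44 = 1408 = 21·67 + 1, so 32⁻¹ ≡ 44 (mod 67).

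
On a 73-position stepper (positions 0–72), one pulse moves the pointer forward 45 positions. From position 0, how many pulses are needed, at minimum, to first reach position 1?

73 = 1·45 + 28
45 = 1·28 + 17
28 = 1·17 + 11
17 = 1·11 + 6
11 = 1·6 + 5
6 = 1·5 + 1
5 = 5·1 + 0
Back-substituting gives 45·13 ≡ 1 (mod 73).

13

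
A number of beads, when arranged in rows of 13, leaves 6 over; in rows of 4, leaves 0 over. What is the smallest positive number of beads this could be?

x ≡ 0 (mod 4) gives x ∈ {0, 4, 8, 12, 16, 20, 24, 28, …}.
The first of these with x mod 13 = 6 is 32.

32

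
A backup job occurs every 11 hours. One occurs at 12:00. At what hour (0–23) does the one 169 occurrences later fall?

23

169·11 = 1859.
Dividing 1859 by 24 gives quotient 77 and remainder 11.
(12 + 11) mod 24 = 23.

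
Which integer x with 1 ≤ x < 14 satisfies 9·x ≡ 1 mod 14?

11

14 = 1·9 + 5
9 = 1·5 + 4
5 = 1·4 + 1
4 = 4·1 + 0
Back-substituting gives 9·11 ≡ 1 (mod 14).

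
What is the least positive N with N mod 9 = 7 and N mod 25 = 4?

x ≡ 7 (mod 9) gives x ∈ {7, 16, 25, 34, 43, 52, 61, 70, …}.
The first of these with x mod 25 = 4 is 79.

79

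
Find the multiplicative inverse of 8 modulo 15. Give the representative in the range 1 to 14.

2

8·2 = 16 = 1·15 + 1, so 8⁻¹ ≡ 2 (mod 15).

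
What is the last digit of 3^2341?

Last digits of 3^n: 3, 9, 7, 1 (period 4).
2341 mod 4 = 1, so the last digit matches 3^1 = 3.

3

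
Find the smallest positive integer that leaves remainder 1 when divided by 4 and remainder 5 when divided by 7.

5

x ≡ 1 (mod 4) gives x ∈ {1, 5}.
The first of these with x mod 7 = 5 is 5.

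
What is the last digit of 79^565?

9

The units digit of 79^n cycles with period 2: 9, 1, …
565 mod 2 = 1, so the last digit matches 9^1 = 9.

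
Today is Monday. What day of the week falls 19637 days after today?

Wednesday

19637 mod 7 = 2 (since 2805·7 = 19635).
Monday + 2 days → Wednesday.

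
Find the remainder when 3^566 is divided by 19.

6

By repeated squaring mod 19: 3^1≡3, 3^2≡9, 3^4≡5, 3^8≡6, 3^16≡17, 3^32≡4, 3^64≡16, 3^128≡9, 3^256≡5, 3^512≡6.
Since 566 = 2 + 4 + 16 + 32 + 512 in binary, 3^566 ≡ 9·5·17·4·6 ≡ 6 (mod 19).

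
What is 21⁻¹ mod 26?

21·5 = 105 = 4·26 + 1, so 21⁻¹ ≡ 5 (mod 26).

5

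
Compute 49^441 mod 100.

By repeated squaring mod 100: 49^1≡49, 49^2≡1, 49^4≡1, 49^8≡1, 49^16≡1, 49^32≡1, 49^64≡1, 49^128≡1, 49^256≡1.
Since 441 = 1 + 8 + 16 + 32 + 128 + 256 in binary, 49^441 ≡ 49·1·1·1·1·1 ≡ 49 (mod 100).

49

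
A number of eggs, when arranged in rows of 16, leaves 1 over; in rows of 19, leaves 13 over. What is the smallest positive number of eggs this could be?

Since 19·11 ≡ 1 (mod 16), take x = 13 + 19·((1−13)·11 mod 16) = 13 + 19·12 = 241.
Check: 241 mod 16 = 1, 241 mod 19 = 13.

241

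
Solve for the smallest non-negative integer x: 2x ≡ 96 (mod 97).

The inverse of 2 mod 97 is 49 (since 2·49 = 98 ≡ 1).
So x ≡ 49·96 = 4704 ≡ 48 (mod 97).

48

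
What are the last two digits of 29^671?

Square-and-reduce mod 100: 29^1≡29, 29^2≡41, 29^4≡81, 29^8≡61, 29^16≡21, 29^32≡41, 29^64≡81, 29^128≡61, 29^256≡21, 29^512≡41.
Since 671 = 1 + 2 + 4 + 8 + 16 + 128 + 512 in binary, 29^671 ≡ 29·41·81·61·21·61·41 ≡ 29 (mod 100).

29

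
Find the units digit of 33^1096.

1

Powers of 3 mod 10 repeat with period 4: 3, 9, 7, 1.
1096 mod 4 = 0, so the last digit matches 3^4 = 1.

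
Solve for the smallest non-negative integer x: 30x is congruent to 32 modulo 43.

24

The inverse of 30 mod 43 is 33 (since 30·33 = 990 ≡ 1).
So x ≡ 33·32 = 1056 ≡ 24 (mod 43).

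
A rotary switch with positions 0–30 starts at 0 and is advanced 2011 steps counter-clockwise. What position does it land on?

4

2011 = 64·31 + 27, so 2011 mod 31 = 27.
(0 − 27) mod 31 = 4.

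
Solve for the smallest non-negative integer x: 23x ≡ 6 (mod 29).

28

23⁻¹ ≡ 24 (mod 29) because 23·24 = 552 = 19·29 + 1.
So x ≡ 24·6 = 144 ≡ 28 (mod 29).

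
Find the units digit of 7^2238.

Last digits of 7^n: 7, 9, 3, 1 (period 4).
2238 mod 4 = 2, so the last digit matches 7^2 = 9.

9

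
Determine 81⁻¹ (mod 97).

6

97 = 1·81 + 16
81 = 5·16 + 1
16 = 16·1 + 0
Back-substituting gives 81·6 ≡ 1 (mod 97).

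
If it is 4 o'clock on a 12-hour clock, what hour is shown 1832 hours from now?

1832 mod 12 = 8 (since 152·12 = 1824).
4 + 8 → 12 on a 12-hour dial.

12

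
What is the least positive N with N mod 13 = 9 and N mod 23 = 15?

61

x ≡ 9 (mod 13) gives x ∈ {9, 22, 35, 48, 61}.
The first of these with x mod 23 = 15 is 61.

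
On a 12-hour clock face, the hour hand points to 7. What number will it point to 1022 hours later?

9

Dividing 1022 by 12 gives quotient 85 and remainder 2.
7 + 2 → 9 on a 12-hour dial.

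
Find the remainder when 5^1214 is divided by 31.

Square-and-reduce mod 31: 5^1≡5, 5^2≡25, 5^4≡5, 5^8≡25, 5^16≡5, 5^32≡25, 5^64≡5, 5^128≡25, 5^256≡5, 5^512≡25, 5^1024≡5.
Since 1214 = 2 + 4 + 8 + 16 + 32 + 128 + 1024 in binary, 5^1214 ≡ 25·5·25·5·25·25·5 ≡ 25 (mod 31).

25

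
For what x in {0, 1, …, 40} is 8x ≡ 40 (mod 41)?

8⁻¹ ≡ 36 (mod 41) because 8·36 = 288 = 7·41 + 1.
Multiplying both sides by 36: x ≡ 36·40 = 1440 ≡ 5 (mod 41).

5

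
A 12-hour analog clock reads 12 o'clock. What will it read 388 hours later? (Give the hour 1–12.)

388 = 32·12 + 4, so 388 mod 12 = 4.
12 + 4 → 4 on a 12-hour dial.

4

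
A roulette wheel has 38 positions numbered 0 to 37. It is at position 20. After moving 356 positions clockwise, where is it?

356 mod 38 = 14 (since 9·38 = 342).
(20 + 14) mod 38 = 34.

34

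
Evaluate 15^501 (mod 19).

Square-and-reduce mod 19: 15^1≡15, 15^2≡16, 15^4≡9, 15^8≡5, 15^16≡6, 15^32≡17, 15^64≡4, 15^128≡16, 15^256≡9.
Since 501 = 1 + 4 + 16 + 32 + 64 + 128 + 256 in binary, 15^501 ≡ 15·9·6·17·4·16·9 ≡ 8 (mod 19).

8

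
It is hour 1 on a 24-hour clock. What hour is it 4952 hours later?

9

4952 = 206·24 + 8, so 4952 mod 24 = 8.
(1 + 8) mod 24 = 9.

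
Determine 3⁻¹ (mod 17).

3·6 = 18 = 1·17 + 1, so 3⁻¹ ≡ 6 (mod 17).

6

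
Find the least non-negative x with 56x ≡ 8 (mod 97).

14

56⁻¹ ≡ 26 (mod 97) because 56·26 = 1456 = 15·97 + 1.
So x ≡ 26·8 = 208 ≡ 14 (mod 97).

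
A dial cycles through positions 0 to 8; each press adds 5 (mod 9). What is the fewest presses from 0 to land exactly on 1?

5·2 = 10 = 1·9 + 1, so 5⁻¹ ≡ 2 (mod 9).

2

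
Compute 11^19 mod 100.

Successive squares of 11 mod 100: 11^1≡11, 11^2≡21, 11^4≡41, 11^8≡81, 11^16≡61.
19 = 1 + 2 + 16, so 11^19 ≡ 11·21·61 ≡ 91 (mod 100).

91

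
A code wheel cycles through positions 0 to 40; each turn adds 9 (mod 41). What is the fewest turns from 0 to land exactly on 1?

9·32 = 288 = 7·41 + 1, so 9⁻¹ ≡ 32 (mod 41).

32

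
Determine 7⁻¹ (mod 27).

7·4 = 28 = 1·27 + 1, so 7⁻¹ ≡ 4 (mod 27).

4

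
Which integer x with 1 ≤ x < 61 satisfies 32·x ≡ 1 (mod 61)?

61 = 1·32 + 29
32 = 1·29 + 3
29 = 9·3 + 2
3 = 1·2 + 1
2 = 2·1 + 0
Back-substituting gives 32·21 ≡ 1 (mod 61).

21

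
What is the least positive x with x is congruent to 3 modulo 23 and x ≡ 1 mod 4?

x ≡ 1 (mod 4) gives x ∈ {1, 5, 9, 13, 17, 21, 25, 29, …}.
The first of these with x mod 23 = 3 is 49.

49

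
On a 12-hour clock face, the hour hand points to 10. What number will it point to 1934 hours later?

12

1934 mod 12 = 2 (since 161·12 = 1932).
10 + 2 → 12 on a 12-hour dial.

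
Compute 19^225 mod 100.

99

Square-and-reduce mod 100: 19^1≡19, 19^2≡61, 19^4≡21, 19^8≡41, 19^16≡81, 19^32≡61, 19^64≡21, 19^128≡41.
225 = 1 + 32 + 64 + 128, so 19^225 ≡ 19·61·21·41 ≡ 99 (mod 100).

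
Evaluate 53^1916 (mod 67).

62

Square-and-reduce mod 67: 53^1≡53, 53^2≡62, 53^4≡25, 53^8≡22, 53^16≡15, 53^32≡24, 53^64≡40, 53^128≡59, 53^256≡64, 53^512≡9, 53^1024≡14.
Since 1916 = 4 + 8 + 16 + 32 + 64 + 256 + 512 + 1024 in binary, 53^1916 ≡ 25·22·15·24·40·64·9·14 ≡ 62 (mod 67).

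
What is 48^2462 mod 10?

4

The units digit of 48^n cycles with period 4: 8, 4, 2, 6, …
2462 mod 4 = 2, so the last digit matches 8^2 = 4.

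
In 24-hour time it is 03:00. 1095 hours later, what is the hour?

1095 = 45·24 + 15, so 1095 mod 24 = 15.
(3 + 15) mod 24 = 18.

18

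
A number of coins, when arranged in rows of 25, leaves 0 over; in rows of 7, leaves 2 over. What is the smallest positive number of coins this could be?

100

Since 7·18 ≡ 1 (mod 25), take x = 2 + 7·((0−2)·18 mod 25) = 2 + 7·14 = 100.
Check: 100 mod 25 = 0, 100 mod 7 = 2.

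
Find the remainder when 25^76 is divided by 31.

25

Square-and-reduce mod 31: 25^1≡25, 25^2≡5, 25^4≡25, 25^8≡5, 25^16≡25, 25^32≡5, 25^64≡25.
76 = 4 + 8 + 64, so 25^76 ≡ 25·5·25 ≡ 25 (mod 31).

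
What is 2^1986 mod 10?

Powers of 2 mod 10 repeat with period 4: 2, 4, 8, 6.
1986 mod 4 = 2, so the last digit matches 2^2 = 4.

4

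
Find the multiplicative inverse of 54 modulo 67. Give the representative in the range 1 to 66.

54·36 = 1944 = 29·67 + 1, so 54⁻¹ ≡ 36 (mod 67).

36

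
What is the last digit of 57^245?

Powers of 7 mod 10 repeat with period 4: 7, 9, 3, 1.
245 leaves remainder 1 on division by 4, so 57^245 ends in 7.

7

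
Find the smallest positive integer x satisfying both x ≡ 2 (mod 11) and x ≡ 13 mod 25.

x ≡ 2 (mod 11) gives x ∈ {2, 13}.
The first of these with x mod 25 = 13 is 13.

13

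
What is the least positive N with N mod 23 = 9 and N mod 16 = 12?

124

Since 16·13 ≡ 1 (mod 23), take x = 12 + 16·((9−12)·13 mod 23) = 12 + 16·7 = 124.
Check: 124 mod 23 = 9, 124 mod 16 = 12.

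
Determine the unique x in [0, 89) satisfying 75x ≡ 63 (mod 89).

40

75⁻¹ ≡ 19 (mod 89) because 75·19 = 1425 = 16·89 + 1.
Multiplying both sides by 19: x ≡ 19·63 = 1197 ≡ 40 (mod 89).
Check: 75·40 = 3000 = 33·89 + 63.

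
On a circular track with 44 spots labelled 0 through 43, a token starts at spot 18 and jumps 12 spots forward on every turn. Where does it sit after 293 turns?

14

293·12 = 3516.
3516 = 79·44 + 40, so 3516 mod 44 = 40.
(18 + 40) mod 44 = 14.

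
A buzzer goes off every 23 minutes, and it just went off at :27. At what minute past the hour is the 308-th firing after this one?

31

308·23 = 7084.
7084 mod 60 = 4 (since 118·60 = 7080).
(27 + 4) mod 60 = 31.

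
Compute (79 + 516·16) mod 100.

35

516·16 = 8256.
8256 mod 100 = 56 (since 82·100 = 8200).
(79 + 56) mod 100 = 35.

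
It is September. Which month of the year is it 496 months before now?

496 mod 12 = 4 (since 41·12 = 492).
September − 4 months → May.

May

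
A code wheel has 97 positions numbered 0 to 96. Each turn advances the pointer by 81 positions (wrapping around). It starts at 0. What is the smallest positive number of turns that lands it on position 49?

The inverse of 81 mod 97 is 6 (since 81·6 = 486 ≡ 1).
Multiplying both sides by 6: x ≡ 6·49 = 294 ≡ 3 (mod 97).

3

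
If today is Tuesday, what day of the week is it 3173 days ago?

3173 − 453·7 = 2, so 3173 ≡ 2 (mod 7).
Tuesday − 2 days → Sunday.

Sunday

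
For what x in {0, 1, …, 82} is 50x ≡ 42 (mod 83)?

50⁻¹ ≡ 5 (mod 83) because 50·5 = 250 = 3·83 + 1.
So x ≡ 5·42 = 210 ≡ 44 (mod 83).

44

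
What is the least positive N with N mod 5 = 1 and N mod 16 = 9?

Since 16·1 ≡ 1 (mod 5), take x = 9 + 16·((1−9)·1 mod 5) = 9 + 16·2 = 41.
Check: 41 mod 5 = 1, 41 mod 16 = 9.

41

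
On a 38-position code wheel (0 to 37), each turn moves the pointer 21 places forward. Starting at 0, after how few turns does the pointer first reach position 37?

9

21⁻¹ ≡ 29 (mod 38) because 21·29 = 609 = 16·38 + 1.
So x ≡ 29·37 = 1073 ≡ 9 (mod 38).
Check: 21·9 = 189 = 4·38 + 37.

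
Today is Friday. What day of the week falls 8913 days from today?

8913 = 1273·7 + 2, so 8913 mod 7 = 2.
Friday + 2 days → Sunday.

Sunday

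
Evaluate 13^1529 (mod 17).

13

By repeated squaring mod 17: 13^1≡13, 13^2≡16, 13^4≡1, 13^8≡1, 13^16≡1, 13^32≡1, 13^64≡1, 13^128≡1, 13^256≡1, 13^512≡1, 13^1024≡1.
Since 1529 = 1 + 8 + 16 + 32 + 64 + 128 + 256 + 1024 in binary, 13^1529 ≡ 13·1·1·1·1·1·1·1 ≡ 13 (mod 17).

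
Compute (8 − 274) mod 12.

274 = 22·12 + 10, so 274 mod 12 = 10.
(8 − 10) mod 12 = 10.

10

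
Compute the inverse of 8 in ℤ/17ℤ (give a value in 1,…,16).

15

8·15 = 120 = 7·17 + 1, so 8⁻¹ ≡ 15 (mod 17).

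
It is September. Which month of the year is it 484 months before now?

484 mod 12 = 4 (since 40·12 = 480).
September − 4 months → May.

May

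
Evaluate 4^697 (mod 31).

Square-and-reduce mod 31: 4^1≡4, 4^2≡16, 4^4≡8, 4^8≡2, 4^16≡4, 4^32≡16, 4^64≡8, 4^128≡2, 4^256≡4, 4^512≡16.
Since 697 = 1 + 8 + 16 + 32 + 128 + 512 in binary, 4^697 ≡ 4·2·4·16·2·16 ≡ 16 (mod 31).

16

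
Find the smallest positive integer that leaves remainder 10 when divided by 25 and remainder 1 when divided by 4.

85

x ≡ 1 (mod 4) gives x ∈ {1, 5, 9, 13, 17, 21, 25, 29, …}.
The first of these with x mod 25 = 10 is 85.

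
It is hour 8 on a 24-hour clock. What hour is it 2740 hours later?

2740 = 114·24 + 4, so 2740 mod 24 = 4.
(8 + 4) mod 24 = 12.

12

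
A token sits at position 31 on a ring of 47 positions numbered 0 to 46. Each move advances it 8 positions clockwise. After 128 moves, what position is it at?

128·8 = 1024.
1024 − 21·47 = 37, so 1024 ≡ 37 (mod 47).
(31 + 37) mod 47 = 21.

21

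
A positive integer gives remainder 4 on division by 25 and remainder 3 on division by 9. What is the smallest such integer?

129

x ≡ 3 (mod 9) gives x ∈ {3, 12, 21, 30, 39, 48, 57, 66, …}.
The first of these with x mod 25 = 4 is 129.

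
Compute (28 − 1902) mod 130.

1902 − 14·130 = 82, so 1902 ≡ 82 (mod 130).
(28 − 82) mod 130 = 76.

76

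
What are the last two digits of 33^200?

01

Square-and-reduce mod 100: 33^1≡33, 33^2≡89, 33^4≡21, 33^8≡41, 33^16≡81, 33^32≡61, 33^64≡21, 33^128≡41.
Since 200 = 8 + 64 + 128 in binary, 33^200 ≡ 41·21·41 ≡ 1 (mod 100).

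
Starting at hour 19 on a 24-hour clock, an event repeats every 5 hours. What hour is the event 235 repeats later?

235·5 = 1175.
1175 mod 24 = 23 (since 48·24 = 1152).
(19 + 23) mod 24 = 18.

18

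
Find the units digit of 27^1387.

3

Last digits of 7^n: 7, 9, 3, 1 (period 4).
1387 leaves remainder 3 on division by 4, so 27^1387 ends in 3.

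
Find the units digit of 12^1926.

4

Powers of 2 mod 10 repeat with period 4: 2, 4, 8, 6.
1926 leaves remainder 2 on division by 4, so 12^1926 ends in 4.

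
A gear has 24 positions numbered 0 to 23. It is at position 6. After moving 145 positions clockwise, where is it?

7

145 − 6·24 = 1, so 145 ≡ 1 (mod 24).
(6 + 1) mod 24 = 7.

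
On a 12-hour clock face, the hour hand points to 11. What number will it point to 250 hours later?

250 = 20·12 + 10, so 250 mod 12 = 10.
11 + 10 → 9 on a 12-hour dial.

9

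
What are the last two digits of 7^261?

07

Successive squares of 7 mod 100: 7^1≡7, 7^2≡49, 7^4≡1, 7^8≡1, 7^16≡1, 7^32≡1, 7^64≡1, 7^128≡1, 7^256≡1.
Since 261 = 1 + 4 + 256 in binary, 7^261 ≡ 7·1·1 ≡ 7 (mod 100).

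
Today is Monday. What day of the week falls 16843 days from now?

Tuesday

16843 = 2406·7 + 1, so 16843 mod 7 = 1.
Monday + 1 day → Tuesday.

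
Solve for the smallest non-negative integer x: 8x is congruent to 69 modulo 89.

42

8⁻¹ ≡ 78 (mod 89) because 8·78 = 624 = 7·89 + 1.
Multiplying both sides by 78: x ≡ 78·69 = 5382 ≡ 42 (mod 89).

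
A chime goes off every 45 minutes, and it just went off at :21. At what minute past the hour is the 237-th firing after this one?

237·45 = 10665.
Dividing 10665 by 60 gives quotient 177 and remainder 45.
(21 + 45) mod 60 = 6.

6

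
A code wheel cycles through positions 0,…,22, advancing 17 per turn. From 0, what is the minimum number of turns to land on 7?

18

The inverse of 17 mod 23 is 19 (since 17·19 = 323 ≡ 1).
Multiplying both sides by 19: x ≡ 19·7 = 133 ≡ 18 (mod 23).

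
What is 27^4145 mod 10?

Last digits of 7^n: 7, 9, 3, 1 (period 4).
4145 leaves remainder 1 on division by 4, so 27^4145 ends in 7.

7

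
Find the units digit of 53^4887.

7

Last digits of 3^n: 3, 9, 7, 1 (period 4).
4887 mod 4 = 3, so the last digit matches 3^3 = 7.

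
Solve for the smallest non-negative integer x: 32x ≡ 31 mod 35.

13

The inverse of 32 mod 35 is 23 (since 32·23 = 736 ≡ 1).
So x ≡ 23·31 = 713 ≡ 13 (mod 35).
Check: 32·13 = 416 = 11·35 + 31.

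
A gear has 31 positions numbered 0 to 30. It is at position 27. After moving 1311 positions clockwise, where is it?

5

Dividing 1311 by 31 gives quotient 42 and remainder 9.
(27 + 9) mod 31 = 5.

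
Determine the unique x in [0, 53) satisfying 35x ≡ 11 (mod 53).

20

The inverse of 35 mod 53 is 50 (since 35·50 = 1750 ≡ 1).
So x ≡ 50·11 = 550 ≡ 20 (mod 53).
Check: 35·20 = 700 = 13·53 + 11.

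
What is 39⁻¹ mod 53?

34

53 = 1·39 + 14
39 = 2·14 + 11
14 = 1·11 + 3
11 = 3·3 + 2
3 = 1·2 + 1
2 = 2·1 + 0
Back-substituting gives 39·34 ≡ 1 (mod 53).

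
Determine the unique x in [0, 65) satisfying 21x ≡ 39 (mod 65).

21⁻¹ ≡ 31 (mod 65) because 21·31 = 651 = 10·65 + 1.
Multiplying both sides by 31: x ≡ 31·39 = 1209 ≡ 39 (mod 65).

39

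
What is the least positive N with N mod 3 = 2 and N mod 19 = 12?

Since 19·1 ≡ 1 (mod 3), take x = 12 + 19·((2−12)·1 mod 3) = 12 + 19·2 = 50.
Check: 50 mod 3 = 2, 50 mod 19 = 12.

50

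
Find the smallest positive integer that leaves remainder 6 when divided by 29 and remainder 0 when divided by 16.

x ≡ 0 (mod 16) gives x ∈ {0, 16, 32, 48, 64}.
The first of these with x mod 29 = 6 is 64.

64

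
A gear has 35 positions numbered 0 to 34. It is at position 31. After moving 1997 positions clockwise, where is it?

33

Dividing 1997 by 35 gives quotient 57 and remainder 2.
(31 + 2) mod 35 = 33.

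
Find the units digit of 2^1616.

Last digits of 2^n: 2, 4, 8, 6 (period 4).
1616 mod 4 = 0, so the last digit matches 2^4 = 6.

6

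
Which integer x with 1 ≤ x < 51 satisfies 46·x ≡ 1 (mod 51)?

51 = 1·46 + 5
46 = 9·5 + 1
5 = 5·1 + 0
Back-substituting gives 46·10 ≡ 1 (mod 51).

10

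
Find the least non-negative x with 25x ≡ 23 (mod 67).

25⁻¹ ≡ 59 (mod 67) because 25·59 = 1475 = 22·67 + 1.
So x ≡ 59·23 = 1357 ≡ 17 (mod 67).
Check: 25·17 = 425 = 6·67 + 23.

17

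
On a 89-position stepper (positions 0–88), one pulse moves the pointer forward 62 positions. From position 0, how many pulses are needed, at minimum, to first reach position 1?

62·56 = 3472 = 39·89 + 1, so 62⁻¹ ≡ 56 (mod 89).

56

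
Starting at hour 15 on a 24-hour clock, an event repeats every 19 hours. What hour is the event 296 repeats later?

23

296·19 = 5624.
5624 = 234·24 + 8, so 5624 mod 24 = 8.
(15 + 8) mod 24 = 23.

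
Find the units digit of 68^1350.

4

The units digit of 68^n cycles with period 4: 8, 4, 2, 6, …
1350 mod 4 = 2, so the last digit matches 8^2 = 4.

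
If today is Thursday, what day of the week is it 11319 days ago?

Thursday

11319 − 1617·7 = 0, so 11319 ≡ 0 (mod 7).
Thursday − 0 days → Thursday.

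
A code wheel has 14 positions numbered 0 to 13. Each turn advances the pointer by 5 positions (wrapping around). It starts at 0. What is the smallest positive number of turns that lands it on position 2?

The inverse of 5 mod 14 is 3 (since 5·3 = 15 ≡ 1).
Multiplying both sides by 3: x ≡ 3·2 = 6 ≡ 6 (mod 14).
Check: 5·6 = 30 = 2·14 + 2.

6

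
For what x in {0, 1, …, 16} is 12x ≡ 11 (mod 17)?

8

12⁻¹ ≡ 10 (mod 17) because 12·10 = 120 = 7·17 + 1.
Multiplying both sides by 10: x ≡ 10·11 = 110 ≡ 8 (mod 17).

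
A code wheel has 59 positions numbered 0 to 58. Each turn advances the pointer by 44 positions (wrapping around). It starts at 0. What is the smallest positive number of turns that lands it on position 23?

26

The inverse of 44 mod 59 is 55 (since 44·55 = 2420 ≡ 1).
Multiplying both sides by 55: x ≡ 55·23 = 1265 ≡ 26 (mod 59).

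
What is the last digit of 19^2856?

The units digit of 19^n cycles with period 2: 9, 1, …
2856 leaves remainder 0 on division by 2, so 19^2856 ends in 1.

1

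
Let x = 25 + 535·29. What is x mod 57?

535·29 = 15515.
Dividing 15515 by 57 gives quotient 272 and remainder 11.
(25 + 11) mod 57 = 36.

36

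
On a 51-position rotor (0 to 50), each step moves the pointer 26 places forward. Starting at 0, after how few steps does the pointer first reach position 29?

The inverse of 26 mod 51 is 2 (since 26·2 = 52 ≡ 1).
Multiplying both sides by 2: x ≡ 2·29 = 58 ≡ 7 (mod 51).
Check: 26·7 = 182 = 3·51 + 29.

7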